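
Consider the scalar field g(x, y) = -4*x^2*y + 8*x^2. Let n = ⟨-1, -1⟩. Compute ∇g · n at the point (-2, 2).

∂g/∂x = -8*x*y + 16*x
∂g/∂y = -4*x^2
∇g at (-2, 2) = (0, -16)
∇g · n = (0)(-1) + (-16)(-1) = 16

16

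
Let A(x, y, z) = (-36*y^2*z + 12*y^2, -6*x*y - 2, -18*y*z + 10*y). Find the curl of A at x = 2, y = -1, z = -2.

(46, -36, 174)

(∇×A)₁ = ∂A₃/∂y − ∂A₂/∂z = -18*z + 10
(∇×A)₂ = ∂A₁/∂z − ∂A₃/∂x = -36*y^2
(∇×A)₃ = ∂A₂/∂x − ∂A₁/∂y = 72*y*z - 30*y
∇×A = (-18*z + 10, -36*y^2, 72*y*z - 30*y)
At (2, -1, -2): (46, -36, 174).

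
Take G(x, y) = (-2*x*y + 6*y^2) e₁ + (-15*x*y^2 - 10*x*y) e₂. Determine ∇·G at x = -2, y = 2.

∂G₁/∂x = -2*y
∂G₂/∂y = -30*x*y - 10*x
∇·G = -30*x*y - 10*x - 2*y
At (-2, 2): 136.

136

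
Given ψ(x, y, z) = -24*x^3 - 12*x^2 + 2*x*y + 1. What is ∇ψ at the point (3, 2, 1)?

(-716, 6, 0)

∂ψ/∂x = -72*x^2 - 24*x + 2*y
∂ψ/∂y = 2*x
∂ψ/∂z = 0
∇ψ = (-72*x^2 - 24*x + 2*y, 2*x, 0)
At (3, 2, 1): (-716, 6, 0).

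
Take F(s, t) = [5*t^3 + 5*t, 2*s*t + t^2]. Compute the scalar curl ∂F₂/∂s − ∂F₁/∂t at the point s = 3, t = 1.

-18

∂F₂/∂s = 2*t
∂F₁/∂t = 15*t^2 + 5
Scalar curl = -15*t^2 + 2*t - 5
At (3, 1): -18.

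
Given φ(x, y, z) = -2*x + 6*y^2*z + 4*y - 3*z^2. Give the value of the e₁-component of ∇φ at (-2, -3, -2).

(∇φ)_1 = ∂φ/∂x = -2
At (-2, -3, -2): -2.

-2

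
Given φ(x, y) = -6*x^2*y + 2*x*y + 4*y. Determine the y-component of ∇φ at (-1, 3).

(∇φ)_2 = ∂φ/∂y = -6*x^2 + 2*x + 4
At (-1, 3): -4.

-4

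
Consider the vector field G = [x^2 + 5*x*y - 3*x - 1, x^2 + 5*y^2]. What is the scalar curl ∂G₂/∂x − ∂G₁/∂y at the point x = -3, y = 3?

9

∂G₂/∂x = 2*x
∂G₁/∂y = 5*x
Scalar curl = -3*x
At (-3, 3): 9.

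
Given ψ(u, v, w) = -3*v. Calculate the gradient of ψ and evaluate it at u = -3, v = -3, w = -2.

(0, -3, 0)

∂ψ/∂u = 0
∂ψ/∂v = -3
∂ψ/∂w = 0
∇ψ = (0, -3, 0)
At (-3, -3, -2): (0, -3, 0).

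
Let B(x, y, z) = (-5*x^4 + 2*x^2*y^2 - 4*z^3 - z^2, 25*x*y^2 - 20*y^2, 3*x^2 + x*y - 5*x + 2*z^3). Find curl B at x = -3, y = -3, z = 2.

(-3, -26, 333)

(∇×B)₁ = ∂B₃/∂y − ∂B₂/∂z = x
(∇×B)₂ = ∂B₁/∂z − ∂B₃/∂x = -6*x - y - 12*z^2 - 2*z + 5
(∇×B)₃ = ∂B₂/∂x − ∂B₁/∂y = -4*x^2*y + 25*y^2
∇×B = (x, -6*x - y - 12*z^2 - 2*z + 5, -4*x^2*y + 25*y^2)
At (-3, -3, 2): (-3, -26, 333).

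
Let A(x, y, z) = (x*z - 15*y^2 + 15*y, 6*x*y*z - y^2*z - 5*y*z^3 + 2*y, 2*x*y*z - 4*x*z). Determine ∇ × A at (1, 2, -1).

(∇×A)₁ = ∂A₃/∂y − ∂A₂/∂z = -6*x*y + 2*x*z + y^2 + 15*y*z^2
(∇×A)₂ = ∂A₁/∂z − ∂A₃/∂x = x - 2*y*z + 4*z
(∇×A)₃ = ∂A₂/∂x − ∂A₁/∂y = 6*y*z + 30*y - 15
∇×A = (-6*x*y + 2*x*z + y^2 + 15*y*z^2, x - 2*y*z + 4*z, 6*y*z + 30*y - 15)
At (1, 2, -1): (20, 1, 33).

(20, 1, 33)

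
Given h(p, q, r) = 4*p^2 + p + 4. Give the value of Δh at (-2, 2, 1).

8

∂²h/∂p² = 8
∂²h/∂q² = 0
∂²h/∂r² = 0
∇²h = 8
At (-2, 2, 1): 8.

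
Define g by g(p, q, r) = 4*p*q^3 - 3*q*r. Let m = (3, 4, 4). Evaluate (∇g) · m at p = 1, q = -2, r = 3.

∂g/∂p = 4*q^3
∂g/∂q = 12*p*q^2 - 3*r
∂g/∂r = -3*q
∇g at (1, -2, 3) = (-32, 39, 6)
∇g · m = (-32)(3) + (39)(4) + (6)(4) = 84

84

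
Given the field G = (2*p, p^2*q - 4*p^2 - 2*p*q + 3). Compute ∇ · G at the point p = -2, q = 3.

∂G₁/∂p = 2
∂G₂/∂q = p^2 - 2*p
∇·G = p^2 - 2*p + 2
At (-2, 3): 10.

10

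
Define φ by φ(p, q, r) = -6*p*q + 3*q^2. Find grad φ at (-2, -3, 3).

(18, -6, 0)

∂φ/∂p = -6*q
∂φ/∂q = -6*p + 6*q
∂φ/∂r = 0
∇φ = (-6*q, -6*p + 6*q, 0)
At (-2, -3, 3): (18, -6, 0).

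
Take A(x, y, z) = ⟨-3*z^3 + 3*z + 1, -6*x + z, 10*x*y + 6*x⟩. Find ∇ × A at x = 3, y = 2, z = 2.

(29, -59, -6)

(∇×A)₁ = ∂A₃/∂y − ∂A₂/∂z = 10*x - 1
(∇×A)₂ = ∂A₁/∂z − ∂A₃/∂x = -10*y - 9*z^2 - 3
(∇×A)₃ = ∂A₂/∂x − ∂A₁/∂y = -6
∇×A = (10*x - 1, -10*y - 9*z^2 - 3, -6)
At (3, 2, 2): (29, -59, -6).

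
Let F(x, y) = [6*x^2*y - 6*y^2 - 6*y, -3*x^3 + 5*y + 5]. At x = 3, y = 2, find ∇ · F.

∂F₁/∂x = 12*x*y
∂F₂/∂y = 5
∇·F = 12*x*y + 5
At (3, 2): 77.

77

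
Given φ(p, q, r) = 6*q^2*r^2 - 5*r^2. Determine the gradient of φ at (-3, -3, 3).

∂φ/∂p = 0
∂φ/∂q = 12*q*r^2
∂φ/∂r = 12*q^2*r - 10*r
∇φ = (0, 12*q*r^2, 12*q^2*r - 10*r)
At (-3, -3, 3): (0, -324, 294).

(0, -324, 294)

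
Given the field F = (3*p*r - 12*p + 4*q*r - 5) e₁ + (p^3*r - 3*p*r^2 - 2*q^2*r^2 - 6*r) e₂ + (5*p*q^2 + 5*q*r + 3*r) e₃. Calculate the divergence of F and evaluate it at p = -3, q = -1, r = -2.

-4

∂F₁/∂p = 3*r - 12
∂F₂/∂q = -4*q*r^2
∂F₃/∂r = 5*q + 3
∇·F = -4*q*r^2 + 5*q + 3*r - 9
At (-3, -1, -2): -4.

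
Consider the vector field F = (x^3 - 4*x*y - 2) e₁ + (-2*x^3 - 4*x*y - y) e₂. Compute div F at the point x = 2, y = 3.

-9

∂F₁/∂x = 3*x^2 - 4*y
∂F₂/∂y = -4*x - 1
∇·F = 3*x^2 - 4*x - 4*y - 1
At (2, 3): -9.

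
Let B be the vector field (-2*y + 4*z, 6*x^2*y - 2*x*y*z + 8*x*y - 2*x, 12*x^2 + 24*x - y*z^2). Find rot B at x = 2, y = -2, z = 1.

(-9, -68, -60)

(∇×B)₁ = ∂B₃/∂y − ∂B₂/∂z = 2*x*y - z^2
(∇×B)₂ = ∂B₁/∂z − ∂B₃/∂x = -24*x - 20
(∇×B)₃ = ∂B₂/∂x − ∂B₁/∂y = 12*x*y - 2*y*z + 8*y
∇×B = (2*x*y - z^2, -24*x - 20, 12*x*y - 2*y*z + 8*y)
At (2, -2, 1): (-9, -68, -60).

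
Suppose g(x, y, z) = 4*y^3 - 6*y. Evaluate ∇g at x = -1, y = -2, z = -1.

(0, 42, 0)

∂g/∂x = 0
∂g/∂y = 12*y^2 - 6
∂g/∂z = 0
∇g = (0, 12*y^2 - 6, 0)
At (-1, -2, -1): (0, 42, 0).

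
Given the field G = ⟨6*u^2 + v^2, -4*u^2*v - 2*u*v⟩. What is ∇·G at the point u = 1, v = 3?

6

∂G₁/∂u = 12*u
∂G₂/∂v = -4*u^2 - 2*u
∇·G = -4*u^2 + 10*u
At (1, 3): 6.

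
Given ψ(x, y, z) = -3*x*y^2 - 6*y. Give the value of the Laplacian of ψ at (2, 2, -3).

-12

∂²ψ/∂x² = 0
∂²ψ/∂y² = -6*x
∂²ψ/∂z² = 0
∇²ψ = -6*x
At (2, 2, -3): -12.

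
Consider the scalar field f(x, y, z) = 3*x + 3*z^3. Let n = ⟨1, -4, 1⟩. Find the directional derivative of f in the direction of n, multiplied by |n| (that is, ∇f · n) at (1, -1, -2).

39

∂f/∂x = 3
∂f/∂y = 0
∂f/∂z = 9*z^2
∇f at (1, -1, -2) = (3, 0, 36)
∇f · n = (3)(1) + (0)(-4) + (36)(1) = 39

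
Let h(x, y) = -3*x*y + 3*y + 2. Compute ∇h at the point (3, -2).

∂h/∂x = -3*y
∂h/∂y = -3*x + 3
∇h = (-3*y, -3*x + 3)
At (3, -2): (6, -6).

(6, -6)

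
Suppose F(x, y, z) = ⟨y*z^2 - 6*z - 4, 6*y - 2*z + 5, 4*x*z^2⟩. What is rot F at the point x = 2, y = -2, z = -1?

(∇×F)₁ = ∂F₃/∂y − ∂F₂/∂z = 2
(∇×F)₂ = ∂F₁/∂z − ∂F₃/∂x = 2*y*z - 4*z^2 - 6
(∇×F)₃ = ∂F₂/∂x − ∂F₁/∂y = -z^2
∇×F = (2, 2*y*z - 4*z^2 - 6, -z^2)
At (2, -2, -1): (2, -6, -1).

(2, -6, -1)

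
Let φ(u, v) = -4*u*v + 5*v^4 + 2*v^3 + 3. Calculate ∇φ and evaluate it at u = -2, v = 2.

(-8, 192)

∂φ/∂u = -4*v
∂φ/∂v = -4*u + 20*v^3 + 6*v^2
∇φ = (-4*v, -4*u + 20*v^3 + 6*v^2)
At (-2, 2): (-8, 192).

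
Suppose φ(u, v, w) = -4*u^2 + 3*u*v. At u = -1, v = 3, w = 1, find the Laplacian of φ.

-8

∂²φ/∂u² = -8
∂²φ/∂v² = 0
∂²φ/∂w² = 0
∇²φ = -8
At (-1, 3, 1): -8.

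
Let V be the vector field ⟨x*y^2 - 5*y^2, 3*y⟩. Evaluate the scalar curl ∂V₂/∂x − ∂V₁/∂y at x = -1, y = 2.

24

∂V₂/∂x = 0
∂V₁/∂y = 2*x*y - 10*y
Scalar curl = -2*x*y + 10*y
At (-1, 2): 24.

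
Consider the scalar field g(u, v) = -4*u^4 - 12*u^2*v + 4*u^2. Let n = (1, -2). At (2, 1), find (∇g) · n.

∂g/∂u = -16*u^3 - 24*u*v + 8*u
∂g/∂v = -12*u^2
∇g at (2, 1) = (-160, -48)
∇g · n = (-160)(1) + (-48)(-2) = -64

-64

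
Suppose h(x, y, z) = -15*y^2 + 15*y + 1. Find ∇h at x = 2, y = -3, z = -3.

(0, 105, 0)

∂h/∂x = 0
∂h/∂y = -30*y + 15
∂h/∂z = 0
∇h = (0, -30*y + 15, 0)
At (2, -3, -3): (0, 105, 0).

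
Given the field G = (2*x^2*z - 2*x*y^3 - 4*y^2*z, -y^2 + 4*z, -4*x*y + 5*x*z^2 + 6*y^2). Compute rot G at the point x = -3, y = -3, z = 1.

(-28, -35, -186)

(∇×G)₁ = ∂G₃/∂y − ∂G₂/∂z = -4*x + 12*y - 4
(∇×G)₂ = ∂G₁/∂z − ∂G₃/∂x = 2*x^2 - 4*y^2 + 4*y - 5*z^2
(∇×G)₃ = ∂G₂/∂x − ∂G₁/∂y = 6*x*y^2 + 8*y*z
∇×G = (-4*x + 12*y - 4, 2*x^2 - 4*y^2 + 4*y - 5*z^2, 6*x*y^2 + 8*y*z)
At (-3, -3, 1): (-28, -35, -186).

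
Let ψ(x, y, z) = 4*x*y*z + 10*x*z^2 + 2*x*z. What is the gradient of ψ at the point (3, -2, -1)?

(16, -12, -78)

∂ψ/∂x = 4*y*z + 10*z^2 + 2*z
∂ψ/∂y = 4*x*z
∂ψ/∂z = 4*x*y + 20*x*z + 2*x
∇ψ = (4*y*z + 10*z^2 + 2*z, 4*x*z, 4*x*y + 20*x*z + 2*x)
At (3, -2, -1): (16, -12, -78).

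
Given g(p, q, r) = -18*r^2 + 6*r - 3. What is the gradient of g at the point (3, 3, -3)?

(0, 0, 114)

∂g/∂p = 0
∂g/∂q = 0
∂g/∂r = -36*r + 6
∇g = (0, 0, -36*r + 6)
At (3, 3, -3): (0, 0, 114).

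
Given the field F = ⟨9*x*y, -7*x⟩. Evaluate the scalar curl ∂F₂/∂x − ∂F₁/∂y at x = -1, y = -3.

2

∂F₂/∂x = -7
∂F₁/∂y = 9*x
Scalar curl = -9*x - 7
At (-1, -3): 2.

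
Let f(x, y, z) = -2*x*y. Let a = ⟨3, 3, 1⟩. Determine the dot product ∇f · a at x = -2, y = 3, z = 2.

∂f/∂x = -2*y
∂f/∂y = -2*x
∂f/∂z = 0
∇f at (-2, 3, 2) = (-6, 4, 0)
∇f · a = (-6)(3) + (4)(3) + (0)(1) = -6

-6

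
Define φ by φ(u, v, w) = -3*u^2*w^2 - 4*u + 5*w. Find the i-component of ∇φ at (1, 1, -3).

(∇φ)_1 = ∂φ/∂u = -6*u*w^2 - 4
At (1, 1, -3): -58.

-58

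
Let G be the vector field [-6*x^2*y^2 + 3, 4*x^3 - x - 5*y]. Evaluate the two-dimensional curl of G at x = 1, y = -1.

-1

∂G₂/∂x = 12*x^2 - 1
∂G₁/∂y = -12*x^2*y
Scalar curl = 12*x^2*y + 12*x^2 - 1
At (1, -1): -1.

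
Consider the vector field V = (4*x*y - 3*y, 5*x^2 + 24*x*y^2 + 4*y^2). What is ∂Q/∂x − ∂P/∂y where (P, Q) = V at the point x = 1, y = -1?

33

∂V₂/∂x = 10*x + 24*y^2
∂V₁/∂y = 4*x - 3
Scalar curl = 6*x + 24*y^2 + 3
At (1, -1): 33.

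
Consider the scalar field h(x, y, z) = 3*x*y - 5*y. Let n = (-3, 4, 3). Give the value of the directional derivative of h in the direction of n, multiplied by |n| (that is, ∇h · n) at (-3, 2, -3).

-74

∂h/∂x = 3*y
∂h/∂y = 3*x - 5
∂h/∂z = 0
∇h at (-3, 2, -3) = (6, -14, 0)
∇h · n = (6)(-3) + (-14)(4) + (0)(3) = -74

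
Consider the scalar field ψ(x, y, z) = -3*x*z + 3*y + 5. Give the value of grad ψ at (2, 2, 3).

(-9, 3, -6)

∂ψ/∂x = -3*z
∂ψ/∂y = 3
∂ψ/∂z = -3*x
∇ψ = (-3*z, 3, -3*x)
At (2, 2, 3): (-9, 3, -6).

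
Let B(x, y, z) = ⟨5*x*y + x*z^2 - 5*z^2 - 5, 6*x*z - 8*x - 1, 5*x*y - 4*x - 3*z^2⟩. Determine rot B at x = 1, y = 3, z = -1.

(-1, -3, -19)

(∇×B)₁ = ∂B₃/∂y − ∂B₂/∂z = -x
(∇×B)₂ = ∂B₁/∂z − ∂B₃/∂x = 2*x*z - 5*y - 10*z + 4
(∇×B)₃ = ∂B₂/∂x − ∂B₁/∂y = -5*x + 6*z - 8
∇×B = (-x, 2*x*z - 5*y - 10*z + 4, -5*x + 6*z - 8)
At (1, 3, -1): (-1, -3, -19).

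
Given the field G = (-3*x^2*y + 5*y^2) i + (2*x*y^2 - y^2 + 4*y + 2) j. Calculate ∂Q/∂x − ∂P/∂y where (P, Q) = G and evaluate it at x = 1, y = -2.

31

∂G₂/∂x = 2*y^2
∂G₁/∂y = -3*x^2 + 10*y
Scalar curl = 3*x^2 + 2*y^2 - 10*y
At (1, -2): 31.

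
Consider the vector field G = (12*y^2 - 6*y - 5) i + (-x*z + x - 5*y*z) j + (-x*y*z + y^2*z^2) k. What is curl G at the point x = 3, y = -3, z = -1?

(∇×G)₁ = ∂G₃/∂y − ∂G₂/∂z = -x*z + x + 2*y*z^2 + 5*y
(∇×G)₂ = ∂G₁/∂z − ∂G₃/∂x = y*z
(∇×G)₃ = ∂G₂/∂x − ∂G₁/∂y = -24*y - z + 7
∇×G = (-x*z + x + 2*y*z^2 + 5*y, y*z, -24*y - z + 7)
At (3, -3, -1): (-15, 3, 80).

(-15, 3, 80)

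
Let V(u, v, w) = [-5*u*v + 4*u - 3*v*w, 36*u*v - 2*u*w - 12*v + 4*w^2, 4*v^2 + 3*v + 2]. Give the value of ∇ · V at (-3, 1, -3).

-121

∂V₁/∂u = -5*v + 4
∂V₂/∂v = 36*u - 12
∂V₃/∂w = 0
∇·V = 36*u - 5*v - 8
At (-3, 1, -3): -121.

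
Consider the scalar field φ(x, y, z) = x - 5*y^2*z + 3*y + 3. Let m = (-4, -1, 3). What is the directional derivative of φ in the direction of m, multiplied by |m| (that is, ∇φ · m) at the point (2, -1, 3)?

-52

∂φ/∂x = 1
∂φ/∂y = -10*y*z + 3
∂φ/∂z = -5*y^2
∇φ at (2, -1, 3) = (1, 33, -5)
∇φ · m = (1)(-4) + (33)(-1) + (-5)(3) = -52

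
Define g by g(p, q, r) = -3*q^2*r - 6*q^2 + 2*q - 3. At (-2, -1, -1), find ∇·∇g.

-6

∂²g/∂p² = 0
∂²g/∂q² = -6*(r + 2)
∂²g/∂r² = 0
∇²g = -6*r - 12
At (-2, -1, -1): -6.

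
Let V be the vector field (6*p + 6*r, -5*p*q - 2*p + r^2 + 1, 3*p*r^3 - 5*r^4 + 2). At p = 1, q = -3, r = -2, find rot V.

(4, 30, 13)

(∇×V)₁ = ∂V₃/∂q − ∂V₂/∂r = -2*r
(∇×V)₂ = ∂V₁/∂r − ∂V₃/∂p = -3*r^3 + 6
(∇×V)₃ = ∂V₂/∂p − ∂V₁/∂q = -5*q - 2
∇×V = (-2*r, -3*r^3 + 6, -5*q - 2)
At (1, -3, -2): (4, 30, 13).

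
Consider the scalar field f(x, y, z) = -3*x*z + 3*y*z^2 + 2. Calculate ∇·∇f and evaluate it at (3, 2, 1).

12

∂²f/∂x² = 0
∂²f/∂y² = 0
∂²f/∂z² = 6*y
∇²f = 6*y
At (3, 2, 1): 12.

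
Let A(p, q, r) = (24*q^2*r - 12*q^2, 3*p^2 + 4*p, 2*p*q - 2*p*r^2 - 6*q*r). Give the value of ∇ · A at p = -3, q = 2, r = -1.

∂A₁/∂p = 0
∂A₂/∂q = 0
∂A₃/∂r = -4*p*r - 6*q
∇·A = -4*p*r - 6*q
At (-3, 2, -1): -24.

-24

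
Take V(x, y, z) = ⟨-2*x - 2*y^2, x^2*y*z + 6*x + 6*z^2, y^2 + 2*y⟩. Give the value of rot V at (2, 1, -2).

(∇×V)₁ = ∂V₃/∂y − ∂V₂/∂z = -x^2*y + 2*y - 12*z + 2
(∇×V)₂ = ∂V₁/∂z − ∂V₃/∂x = 0
(∇×V)₃ = ∂V₂/∂x − ∂V₁/∂y = 2*x*y*z + 4*y + 6
∇×V = (-x^2*y + 2*y - 12*z + 2, 0, 2*x*y*z + 4*y + 6)
At (2, 1, -2): (24, 0, 2).

(24, 0, 2)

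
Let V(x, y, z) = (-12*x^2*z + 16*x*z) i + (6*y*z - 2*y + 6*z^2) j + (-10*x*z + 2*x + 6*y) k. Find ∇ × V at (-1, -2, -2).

(42, -50, 0)

(∇×V)₁ = ∂V₃/∂y − ∂V₂/∂z = -6*y - 12*z + 6
(∇×V)₂ = ∂V₁/∂z − ∂V₃/∂x = -12*x^2 + 16*x + 10*z - 2
(∇×V)₃ = ∂V₂/∂x − ∂V₁/∂y = 0
∇×V = (-6*y - 12*z + 6, -12*x^2 + 16*x + 10*z - 2, 0)
At (-1, -2, -2): (42, -50, 0).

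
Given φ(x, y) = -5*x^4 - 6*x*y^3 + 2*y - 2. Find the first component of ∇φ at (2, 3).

-322

(∇φ)_1 = ∂φ/∂x = -20*x^3 - 6*y^3
At (2, 3): -322.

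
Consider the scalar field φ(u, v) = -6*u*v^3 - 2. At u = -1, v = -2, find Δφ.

∂²φ/∂u² = 0
∂²φ/∂v² = -36*u*v
∇²φ = -36*u*v
At (-1, -2): -72.

-72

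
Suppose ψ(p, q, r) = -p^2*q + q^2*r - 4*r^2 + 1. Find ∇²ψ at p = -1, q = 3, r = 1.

∂²ψ/∂p² = -2*q
∂²ψ/∂q² = 2*r
∂²ψ/∂r² = -8
∇²ψ = -2*q + 2*r - 8
At (-1, 3, 1): -12.

-12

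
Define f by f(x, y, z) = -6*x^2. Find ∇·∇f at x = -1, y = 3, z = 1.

∂²f/∂x² = -12
∂²f/∂y² = 0
∂²f/∂z² = 0
∇²f = -12
At (-1, 3, 1): -12.

-12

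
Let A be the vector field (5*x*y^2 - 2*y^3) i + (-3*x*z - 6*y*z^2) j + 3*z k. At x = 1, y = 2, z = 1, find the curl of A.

(27, 0, 1)

(∇×A)₁ = ∂A₃/∂y − ∂A₂/∂z = 3*x + 12*y*z
(∇×A)₂ = ∂A₁/∂z − ∂A₃/∂x = 0
(∇×A)₃ = ∂A₂/∂x − ∂A₁/∂y = -10*x*y + 6*y^2 - 3*z
∇×A = (3*x + 12*y*z, 0, -10*x*y + 6*y^2 - 3*z)
At (1, 2, 1): (27, 0, 1).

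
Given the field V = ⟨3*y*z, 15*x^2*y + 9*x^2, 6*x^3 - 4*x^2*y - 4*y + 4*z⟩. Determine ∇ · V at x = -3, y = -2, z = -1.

139

∂V₁/∂x = 0
∂V₂/∂y = 15*x^2
∂V₃/∂z = 4
∇·V = 15*x^2 + 4
At (-3, -2, -1): 139.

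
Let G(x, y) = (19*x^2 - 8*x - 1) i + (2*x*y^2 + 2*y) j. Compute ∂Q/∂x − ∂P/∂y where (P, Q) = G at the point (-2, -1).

2

∂G₂/∂x = 2*y^2
∂G₁/∂y = 0
Scalar curl = 2*y^2
At (-2, -1): 2.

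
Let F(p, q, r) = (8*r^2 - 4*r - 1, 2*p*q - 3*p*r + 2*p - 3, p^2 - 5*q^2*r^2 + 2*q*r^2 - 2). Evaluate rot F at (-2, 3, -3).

(∇×F)₁ = ∂F₃/∂q − ∂F₂/∂r = 3*p - 10*q*r^2 + 2*r^2
(∇×F)₂ = ∂F₁/∂r − ∂F₃/∂p = -2*p + 16*r - 4
(∇×F)₃ = ∂F₂/∂p − ∂F₁/∂q = 2*q - 3*r + 2
∇×F = (3*p - 10*q*r^2 + 2*r^2, -2*p + 16*r - 4, 2*q - 3*r + 2)
At (-2, 3, -3): (-258, -48, 17).

(-258, -48, 17)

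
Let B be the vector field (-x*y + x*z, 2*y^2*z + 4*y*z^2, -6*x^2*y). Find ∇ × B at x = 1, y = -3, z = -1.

(∇×B)₁ = ∂B₃/∂y − ∂B₂/∂z = -6*x^2 - 2*y^2 - 8*y*z
(∇×B)₂ = ∂B₁/∂z − ∂B₃/∂x = 12*x*y + x
(∇×B)₃ = ∂B₂/∂x − ∂B₁/∂y = x
∇×B = (-6*x^2 - 2*y^2 - 8*y*z, 12*x*y + x, x)
At (1, -3, -1): (-48, -35, 1).

(-48, -35, 1)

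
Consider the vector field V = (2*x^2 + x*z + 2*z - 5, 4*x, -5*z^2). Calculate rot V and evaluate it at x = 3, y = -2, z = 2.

(∇×V)₁ = ∂V₃/∂y − ∂V₂/∂z = 0
(∇×V)₂ = ∂V₁/∂z − ∂V₃/∂x = x + 2
(∇×V)₃ = ∂V₂/∂x − ∂V₁/∂y = 4
∇×V = (0, x + 2, 4)
At (3, -2, 2): (0, 5, 4).

(0, 5, 4)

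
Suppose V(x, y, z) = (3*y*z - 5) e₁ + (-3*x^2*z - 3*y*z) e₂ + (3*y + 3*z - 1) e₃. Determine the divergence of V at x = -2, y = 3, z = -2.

9

∂V₁/∂x = 0
∂V₂/∂y = -3*z
∂V₃/∂z = 3
∇·V = -3*z + 3
At (-2, 3, -2): 9.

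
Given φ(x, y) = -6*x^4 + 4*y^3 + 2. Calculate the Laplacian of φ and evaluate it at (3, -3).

∂²φ/∂x² = -72*x^2
∂²φ/∂y² = 24*y
∇²φ = -72*x^2 + 24*y
At (3, -3): -720.

-720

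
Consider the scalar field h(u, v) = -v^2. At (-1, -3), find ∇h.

(0, 6)

∂h/∂u = 0
∂h/∂v = -2*v
∇h = (0, -2*v)
At (-1, -3): (0, 6).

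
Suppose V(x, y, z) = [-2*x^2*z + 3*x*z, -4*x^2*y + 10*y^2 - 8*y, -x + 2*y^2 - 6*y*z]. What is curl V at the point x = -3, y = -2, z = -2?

(4, -26, -48)

(∇×V)₁ = ∂V₃/∂y − ∂V₂/∂z = 4*y - 6*z
(∇×V)₂ = ∂V₁/∂z − ∂V₃/∂x = -2*x^2 + 3*x + 1
(∇×V)₃ = ∂V₂/∂x − ∂V₁/∂y = -8*x*y
∇×V = (4*y - 6*z, -2*x^2 + 3*x + 1, -8*x*y)
At (-3, -2, -2): (4, -26, -48).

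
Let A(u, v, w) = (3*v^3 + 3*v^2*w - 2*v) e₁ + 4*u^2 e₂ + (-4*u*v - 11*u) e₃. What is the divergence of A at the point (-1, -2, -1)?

0

∂A₁/∂u = 0
∂A₂/∂v = 0
∂A₃/∂w = 0
∇·A = 0
At (-1, -2, -1): 0.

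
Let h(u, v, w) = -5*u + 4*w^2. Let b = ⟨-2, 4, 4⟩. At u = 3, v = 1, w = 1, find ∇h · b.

∂h/∂u = -5
∂h/∂v = 0
∂h/∂w = 8*w
∇h at (3, 1, 1) = (-5, 0, 8)
∇h · b = (-5)(-2) + (0)(4) + (8)(4) = 42

42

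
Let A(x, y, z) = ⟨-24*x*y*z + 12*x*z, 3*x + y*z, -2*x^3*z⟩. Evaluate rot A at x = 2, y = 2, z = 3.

(-2, 0, 147)

(∇×A)₁ = ∂A₃/∂y − ∂A₂/∂z = -y
(∇×A)₂ = ∂A₁/∂z − ∂A₃/∂x = 6*x^2*z - 24*x*y + 12*x
(∇×A)₃ = ∂A₂/∂x − ∂A₁/∂y = 24*x*z + 3
∇×A = (-y, 6*x^2*z - 24*x*y + 12*x, 24*x*z + 3)
At (2, 2, 3): (-2, 0, 147).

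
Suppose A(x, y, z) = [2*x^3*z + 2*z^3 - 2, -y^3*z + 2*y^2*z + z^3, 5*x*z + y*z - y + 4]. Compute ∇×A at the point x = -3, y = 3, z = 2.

(-2, -40, 0)

(∇×A)₁ = ∂A₃/∂y − ∂A₂/∂z = y^3 - 2*y^2 - 3*z^2 + z - 1
(∇×A)₂ = ∂A₁/∂z − ∂A₃/∂x = 2*x^3 + 6*z^2 - 5*z
(∇×A)₃ = ∂A₂/∂x − ∂A₁/∂y = 0
∇×A = (y^3 - 2*y^2 - 3*z^2 + z - 1, 2*x^3 + 6*z^2 - 5*z, 0)
At (-3, 3, 2): (-2, -40, 0).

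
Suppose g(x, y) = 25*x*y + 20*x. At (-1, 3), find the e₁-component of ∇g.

95

(∇g)_1 = ∂g/∂x = 25*y + 20
At (-1, 3): 95.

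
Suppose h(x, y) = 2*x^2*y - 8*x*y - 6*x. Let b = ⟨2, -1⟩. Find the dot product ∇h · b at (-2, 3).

∂h/∂x = 4*x*y - 8*y - 6
∂h/∂y = 2*x^2 - 8*x
∇h at (-2, 3) = (-54, 24)
∇h · b = (-54)(2) + (24)(-1) = -132

-132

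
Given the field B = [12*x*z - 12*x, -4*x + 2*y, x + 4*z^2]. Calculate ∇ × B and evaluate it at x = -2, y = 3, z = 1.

(0, -25, -4)

(∇×B)₁ = ∂B₃/∂y − ∂B₂/∂z = 0
(∇×B)₂ = ∂B₁/∂z − ∂B₃/∂x = 12*x - 1
(∇×B)₃ = ∂B₂/∂x − ∂B₁/∂y = -4
∇×B = (0, 12*x - 1, -4)
At (-2, 3, 1): (0, -25, -4).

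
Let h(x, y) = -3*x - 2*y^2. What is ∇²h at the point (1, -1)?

-4

∂²h/∂x² = 0
∂²h/∂y² = -4
∇²h = -4
At (1, -1): -4.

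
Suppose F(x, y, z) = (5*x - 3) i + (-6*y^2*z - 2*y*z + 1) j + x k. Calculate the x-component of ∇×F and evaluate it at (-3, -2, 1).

20

(∇×F)_1 = ∂F₃/∂y − ∂F₂/∂z
= 0 − (-6*y^2 - 2*y)
= 6*y^2 + 2*y
At (-3, -2, 1): 20.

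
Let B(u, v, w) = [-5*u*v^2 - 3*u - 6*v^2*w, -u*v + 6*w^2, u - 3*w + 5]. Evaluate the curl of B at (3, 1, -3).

(∇×B)₁ = ∂B₃/∂v − ∂B₂/∂w = -12*w
(∇×B)₂ = ∂B₁/∂w − ∂B₃/∂u = -6*v^2 - 1
(∇×B)₃ = ∂B₂/∂u − ∂B₁/∂v = 10*u*v + 12*v*w - v
∇×B = (-12*w, -6*v^2 - 1, 10*u*v + 12*v*w - v)
At (3, 1, -3): (36, -7, -7).

(36, -7, -7)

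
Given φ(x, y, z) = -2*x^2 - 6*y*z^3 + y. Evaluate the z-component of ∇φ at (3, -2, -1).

36

(∇φ)_3 = ∂φ/∂z = -18*y*z^2
At (3, -2, -1): 36.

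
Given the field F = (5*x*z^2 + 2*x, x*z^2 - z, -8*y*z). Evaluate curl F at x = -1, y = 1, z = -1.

(∇×F)₁ = ∂F₃/∂y − ∂F₂/∂z = -2*x*z - 8*z + 1
(∇×F)₂ = ∂F₁/∂z − ∂F₃/∂x = 10*x*z
(∇×F)₃ = ∂F₂/∂x − ∂F₁/∂y = z^2
∇×F = (-2*x*z - 8*z + 1, 10*x*z, z^2)
At (-1, 1, -1): (7, 10, 1).

(7, 10, 1)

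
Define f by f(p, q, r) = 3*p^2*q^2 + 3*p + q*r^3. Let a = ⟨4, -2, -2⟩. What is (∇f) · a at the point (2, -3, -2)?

676

∂f/∂p = 6*p*q^2 + 3
∂f/∂q = 6*p^2*q + r^3
∂f/∂r = 3*q*r^2
∇f at (2, -3, -2) = (111, -80, -36)
∇f · a = (111)(4) + (-80)(-2) + (-36)(-2) = 676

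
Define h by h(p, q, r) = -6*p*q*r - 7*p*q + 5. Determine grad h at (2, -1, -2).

(-5, 10, 12)

∂h/∂p = -6*q*r - 7*q
∂h/∂q = -6*p*r - 7*p
∂h/∂r = -6*p*q
∇h = (-6*q*r - 7*q, -6*p*r - 7*p, -6*p*q)
At (2, -1, -2): (-5, 10, 12).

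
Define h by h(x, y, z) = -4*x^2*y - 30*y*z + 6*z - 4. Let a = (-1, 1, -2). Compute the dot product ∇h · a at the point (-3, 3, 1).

∂h/∂x = -8*x*y
∂h/∂y = -4*x^2 - 30*z
∂h/∂z = -30*y + 6
∇h at (-3, 3, 1) = (72, -66, -84)
∇h · a = (72)(-1) + (-66)(1) + (-84)(-2) = 30

30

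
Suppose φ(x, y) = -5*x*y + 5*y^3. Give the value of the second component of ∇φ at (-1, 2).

65

(∇φ)_2 = ∂φ/∂y = -5*x + 15*y^2
At (-1, 2): 65.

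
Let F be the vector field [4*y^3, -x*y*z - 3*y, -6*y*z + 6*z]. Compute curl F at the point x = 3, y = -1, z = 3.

(∇×F)₁ = ∂F₃/∂y − ∂F₂/∂z = x*y - 6*z
(∇×F)₂ = ∂F₁/∂z − ∂F₃/∂x = 0
(∇×F)₃ = ∂F₂/∂x − ∂F₁/∂y = -12*y^2 - y*z
∇×F = (x*y - 6*z, 0, -12*y^2 - y*z)
At (3, -1, 3): (-21, 0, -9).

(-21, 0, -9)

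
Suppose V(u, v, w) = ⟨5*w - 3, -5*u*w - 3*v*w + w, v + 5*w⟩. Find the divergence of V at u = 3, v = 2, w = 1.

2

∂V₁/∂u = 0
∂V₂/∂v = -3*w
∂V₃/∂w = 5
∇·V = -3*w + 5
At (3, 2, 1): 2.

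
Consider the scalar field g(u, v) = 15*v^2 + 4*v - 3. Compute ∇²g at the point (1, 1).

∂²g/∂u² = 0
∂²g/∂v² = 30
∇²g = 30
At (1, 1): 30.

30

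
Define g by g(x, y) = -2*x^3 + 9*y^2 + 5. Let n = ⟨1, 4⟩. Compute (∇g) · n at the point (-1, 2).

138

∂g/∂x = -6*x^2
∂g/∂y = 18*y
∇g at (-1, 2) = (-6, 36)
∇g · n = (-6)(1) + (36)(4) = 138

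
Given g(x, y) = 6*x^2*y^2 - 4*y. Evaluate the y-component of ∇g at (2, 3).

(∇g)_2 = ∂g/∂y = 12*x^2*y - 4
At (2, 3): 140.

140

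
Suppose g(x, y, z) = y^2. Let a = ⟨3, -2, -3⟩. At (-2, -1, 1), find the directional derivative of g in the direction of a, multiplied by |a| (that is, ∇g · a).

∂g/∂x = 0
∂g/∂y = 2*y
∂g/∂z = 0
∇g at (-2, -1, 1) = (0, -2, 0)
∇g · a = (0)(3) + (-2)(-2) + (0)(-3) = 4

4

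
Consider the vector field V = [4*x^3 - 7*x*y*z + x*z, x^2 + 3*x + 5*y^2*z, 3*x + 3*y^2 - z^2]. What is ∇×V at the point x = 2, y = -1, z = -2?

(-11, 13, -21)

(∇×V)₁ = ∂V₃/∂y − ∂V₂/∂z = -5*y^2 + 6*y
(∇×V)₂ = ∂V₁/∂z − ∂V₃/∂x = -7*x*y + x - 3
(∇×V)₃ = ∂V₂/∂x − ∂V₁/∂y = 7*x*z + 2*x + 3
∇×V = (-5*y^2 + 6*y, -7*x*y + x - 3, 7*x*z + 2*x + 3)
At (2, -1, -2): (-11, 13, -21).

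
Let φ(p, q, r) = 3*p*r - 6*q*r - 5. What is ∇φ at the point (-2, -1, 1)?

(3, -6, 0)

∂φ/∂p = 3*r
∂φ/∂q = -6*r
∂φ/∂r = 3*p - 6*q
∇φ = (3*r, -6*r, 3*p - 6*q)
At (-2, -1, 1): (3, -6, 0).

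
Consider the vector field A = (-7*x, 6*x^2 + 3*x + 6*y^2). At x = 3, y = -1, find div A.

-19

∂A₁/∂x = -7
∂A₂/∂y = 12*y
∇·A = 12*y - 7
At (3, -1): -19.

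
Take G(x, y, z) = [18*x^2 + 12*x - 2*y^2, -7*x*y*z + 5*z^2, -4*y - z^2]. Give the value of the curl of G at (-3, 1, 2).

(∇×G)₁ = ∂G₃/∂y − ∂G₂/∂z = 7*x*y - 10*z - 4
(∇×G)₂ = ∂G₁/∂z − ∂G₃/∂x = 0
(∇×G)₃ = ∂G₂/∂x − ∂G₁/∂y = -7*y*z + 4*y
∇×G = (7*x*y - 10*z - 4, 0, -7*y*z + 4*y)
At (-3, 1, 2): (-45, 0, -10).

(-45, 0, -10)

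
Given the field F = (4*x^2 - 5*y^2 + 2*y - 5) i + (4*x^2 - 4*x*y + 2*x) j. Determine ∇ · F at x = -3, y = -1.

∂F₁/∂x = 8*x
∂F₂/∂y = -4*x
∇·F = 4*x
At (-3, -1): -12.

-12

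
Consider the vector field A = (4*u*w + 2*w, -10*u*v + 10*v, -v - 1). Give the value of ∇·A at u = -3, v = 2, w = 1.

44

∂A₁/∂u = 4*w
∂A₂/∂v = -10*u + 10
∂A₃/∂w = 0
∇·A = -10*u + 4*w + 10
At (-3, 2, 1): 44.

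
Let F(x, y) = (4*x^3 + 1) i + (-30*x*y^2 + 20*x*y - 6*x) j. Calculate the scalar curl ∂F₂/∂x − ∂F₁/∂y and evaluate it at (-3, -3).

∂F₂/∂x = -30*y^2 + 20*y - 6
∂F₁/∂y = 0
Scalar curl = -30*y^2 + 20*y - 6
At (-3, -3): -336.

-336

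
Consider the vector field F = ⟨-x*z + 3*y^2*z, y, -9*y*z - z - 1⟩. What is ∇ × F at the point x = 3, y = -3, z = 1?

(∇×F)₁ = ∂F₃/∂y − ∂F₂/∂z = -9*z
(∇×F)₂ = ∂F₁/∂z − ∂F₃/∂x = -x + 3*y^2
(∇×F)₃ = ∂F₂/∂x − ∂F₁/∂y = -6*y*z
∇×F = (-9*z, -x + 3*y^2, -6*y*z)
At (3, -3, 1): (-9, 24, 18).

(-9, 24, 18)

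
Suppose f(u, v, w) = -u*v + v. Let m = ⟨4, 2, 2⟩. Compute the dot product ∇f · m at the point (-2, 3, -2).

∂f/∂u = -v
∂f/∂v = -u + 1
∂f/∂w = 0
∇f at (-2, 3, -2) = (-3, 3, 0)
∇f · m = (-3)(4) + (3)(2) + (0)(2) = -6

-6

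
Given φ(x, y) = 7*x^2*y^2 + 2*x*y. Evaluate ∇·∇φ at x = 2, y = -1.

70

∂²φ/∂x² = 14*y^2
∂²φ/∂y² = 14*x^2
∇²φ = 14*x^2 + 14*y^2
At (2, -1): 70.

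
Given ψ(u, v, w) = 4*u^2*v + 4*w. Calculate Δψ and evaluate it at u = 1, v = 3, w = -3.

24

∂²ψ/∂u² = 8*v
∂²ψ/∂v² = 0
∂²ψ/∂w² = 0
∇²ψ = 8*v
At (1, 3, -3): 24.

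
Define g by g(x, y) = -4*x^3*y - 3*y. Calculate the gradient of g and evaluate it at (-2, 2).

(-96, 29)

∂g/∂x = -12*x^2*y
∂g/∂y = -4*x^3 - 3
∇g = (-12*x^2*y, -4*x^3 - 3)
At (-2, 2): (-96, 29).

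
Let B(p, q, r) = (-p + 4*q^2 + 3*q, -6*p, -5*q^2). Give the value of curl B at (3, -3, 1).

(30, 0, 15)

(∇×B)₁ = ∂B₃/∂q − ∂B₂/∂r = -10*q
(∇×B)₂ = ∂B₁/∂r − ∂B₃/∂p = 0
(∇×B)₃ = ∂B₂/∂p − ∂B₁/∂q = -8*q - 9
∇×B = (-10*q, 0, -8*q - 9)
At (3, -3, 1): (30, 0, 15).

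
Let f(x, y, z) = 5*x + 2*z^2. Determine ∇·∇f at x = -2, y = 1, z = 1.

∂²f/∂x² = 0
∂²f/∂y² = 0
∂²f/∂z² = 4
∇²f = 4
At (-2, 1, 1): 4.

4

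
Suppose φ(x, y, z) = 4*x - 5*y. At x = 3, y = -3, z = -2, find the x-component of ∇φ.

(∇φ)_1 = ∂φ/∂x = 4
At (3, -3, -2): 4.

4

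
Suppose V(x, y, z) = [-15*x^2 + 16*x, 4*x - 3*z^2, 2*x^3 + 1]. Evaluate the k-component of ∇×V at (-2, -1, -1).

4

(∇×V)_3 = ∂V₂/∂x − ∂V₁/∂y
= 4 − (0)
= 4
At (-2, -1, -1): 4.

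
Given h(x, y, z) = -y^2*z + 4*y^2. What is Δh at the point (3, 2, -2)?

∂²h/∂x² = 0
∂²h/∂y² = 2*(-z + 4)
∂²h/∂z² = 0
∇²h = -2*z + 8
At (3, 2, -2): 12.

12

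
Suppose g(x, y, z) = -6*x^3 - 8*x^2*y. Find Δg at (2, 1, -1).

∂²g/∂x² = -4*(9*x + 4*y)
∂²g/∂y² = 0
∂²g/∂z² = 0
∇²g = -36*x - 16*y
At (2, 1, -1): -88.

-88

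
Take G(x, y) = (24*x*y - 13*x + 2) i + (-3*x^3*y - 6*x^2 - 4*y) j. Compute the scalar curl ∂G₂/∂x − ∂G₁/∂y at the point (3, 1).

-189

∂G₂/∂x = -9*x^2*y - 12*x
∂G₁/∂y = 24*x
Scalar curl = -9*x^2*y - 36*x
At (3, 1): -189.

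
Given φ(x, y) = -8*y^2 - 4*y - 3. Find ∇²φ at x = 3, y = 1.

∂²φ/∂x² = 0
∂²φ/∂y² = -16
∇²φ = -16
At (3, 1): -16.

-16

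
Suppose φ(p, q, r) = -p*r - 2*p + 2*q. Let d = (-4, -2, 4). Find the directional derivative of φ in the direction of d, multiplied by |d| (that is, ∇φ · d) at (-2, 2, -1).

8

∂φ/∂p = -r - 2
∂φ/∂q = 2
∂φ/∂r = -p
∇φ at (-2, 2, -1) = (-1, 2, 2)
∇φ · d = (-1)(-4) + (2)(-2) + (2)(4) = 8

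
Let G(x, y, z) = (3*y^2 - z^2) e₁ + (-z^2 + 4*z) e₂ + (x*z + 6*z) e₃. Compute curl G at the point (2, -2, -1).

(∇×G)₁ = ∂G₃/∂y − ∂G₂/∂z = 2*z - 4
(∇×G)₂ = ∂G₁/∂z − ∂G₃/∂x = -3*z
(∇×G)₃ = ∂G₂/∂x − ∂G₁/∂y = -6*y
∇×G = (2*z - 4, -3*z, -6*y)
At (2, -2, -1): (-6, 3, 12).

(-6, 3, 12)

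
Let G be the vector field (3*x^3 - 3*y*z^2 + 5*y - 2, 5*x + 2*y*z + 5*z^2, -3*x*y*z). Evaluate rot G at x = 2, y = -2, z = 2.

(∇×G)₁ = ∂G₃/∂y − ∂G₂/∂z = -3*x*z - 2*y - 10*z
(∇×G)₂ = ∂G₁/∂z − ∂G₃/∂x = -3*y*z
(∇×G)₃ = ∂G₂/∂x − ∂G₁/∂y = 3*z^2
∇×G = (-3*x*z - 2*y - 10*z, -3*y*z, 3*z^2)
At (2, -2, 2): (-28, 12, 12).

(-28, 12, 12)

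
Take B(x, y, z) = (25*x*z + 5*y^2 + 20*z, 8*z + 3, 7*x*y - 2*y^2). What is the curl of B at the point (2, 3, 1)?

(-6, 49, -30)

(∇×B)₁ = ∂B₃/∂y − ∂B₂/∂z = 7*x - 4*y - 8
(∇×B)₂ = ∂B₁/∂z − ∂B₃/∂x = 25*x - 7*y + 20
(∇×B)₃ = ∂B₂/∂x − ∂B₁/∂y = -10*y
∇×B = (7*x - 4*y - 8, 25*x - 7*y + 20, -10*y)
At (2, 3, 1): (-6, 49, -30).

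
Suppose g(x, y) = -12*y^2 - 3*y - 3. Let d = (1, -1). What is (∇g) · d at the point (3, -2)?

∂g/∂x = 0
∂g/∂y = -24*y - 3
∇g at (3, -2) = (0, 45)
∇g · d = (0)(1) + (45)(-1) = -45

-45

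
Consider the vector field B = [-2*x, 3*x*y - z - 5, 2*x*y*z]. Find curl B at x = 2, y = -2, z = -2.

(-7, -8, -6)

(∇×B)₁ = ∂B₃/∂y − ∂B₂/∂z = 2*x*z + 1
(∇×B)₂ = ∂B₁/∂z − ∂B₃/∂x = -2*y*z
(∇×B)₃ = ∂B₂/∂x − ∂B₁/∂y = 3*y
∇×B = (2*x*z + 1, -2*y*z, 3*y)
At (2, -2, -2): (-7, -8, -6).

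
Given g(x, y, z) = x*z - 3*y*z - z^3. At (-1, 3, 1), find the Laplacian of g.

∂²g/∂x² = 0
∂²g/∂y² = 0
∂²g/∂z² = -6*z
∇²g = -6*z
At (-1, 3, 1): -6.

-6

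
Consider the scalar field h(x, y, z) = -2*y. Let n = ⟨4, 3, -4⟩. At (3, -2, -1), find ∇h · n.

∂h/∂x = 0
∂h/∂y = -2
∂h/∂z = 0
∇h at (3, -2, -1) = (0, -2, 0)
∇h · n = (0)(4) + (-2)(3) + (0)(-4) = -6

-6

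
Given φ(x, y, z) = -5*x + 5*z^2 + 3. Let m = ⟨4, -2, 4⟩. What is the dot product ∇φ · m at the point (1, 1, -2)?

-100

∂φ/∂x = -5
∂φ/∂y = 0
∂φ/∂z = 10*z
∇φ at (1, 1, -2) = (-5, 0, -20)
∇φ · m = (-5)(4) + (0)(-2) + (-20)(4) = -100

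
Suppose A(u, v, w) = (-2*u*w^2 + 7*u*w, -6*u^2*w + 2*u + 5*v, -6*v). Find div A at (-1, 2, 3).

8

∂A₁/∂u = -2*w^2 + 7*w
∂A₂/∂v = 5
∂A₃/∂w = 0
∇·A = -2*w^2 + 7*w + 5
At (-1, 2, 3): 8.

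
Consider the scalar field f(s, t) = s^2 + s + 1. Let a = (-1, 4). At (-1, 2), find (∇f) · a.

1

∂f/∂s = 2*s + 1
∂f/∂t = 0
∇f at (-1, 2) = (-1, 0)
∇f · a = (-1)(-1) + (0)(4) = 1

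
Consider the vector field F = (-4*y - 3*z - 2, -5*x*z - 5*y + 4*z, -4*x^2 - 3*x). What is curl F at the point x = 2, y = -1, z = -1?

(6, 16, 9)

(∇×F)₁ = ∂F₃/∂y − ∂F₂/∂z = 5*x - 4
(∇×F)₂ = ∂F₁/∂z − ∂F₃/∂x = 8*x
(∇×F)₃ = ∂F₂/∂x − ∂F₁/∂y = -5*z + 4
∇×F = (5*x - 4, 8*x, -5*z + 4)
At (2, -1, -1): (6, 16, 9).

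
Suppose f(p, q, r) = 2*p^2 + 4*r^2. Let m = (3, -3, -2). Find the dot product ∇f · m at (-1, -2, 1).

∂f/∂p = 4*p
∂f/∂q = 0
∂f/∂r = 8*r
∇f at (-1, -2, 1) = (-4, 0, 8)
∇f · m = (-4)(3) + (0)(-3) + (8)(-2) = -28

-28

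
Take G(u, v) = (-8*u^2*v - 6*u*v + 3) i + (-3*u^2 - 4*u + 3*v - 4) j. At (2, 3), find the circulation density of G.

∂G₂/∂u = -6*u - 4
∂G₁/∂v = -8*u^2 - 6*u
Scalar curl = 8*u^2 - 4
At (2, 3): 28.

28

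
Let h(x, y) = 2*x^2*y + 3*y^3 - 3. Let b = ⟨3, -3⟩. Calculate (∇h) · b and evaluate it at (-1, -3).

-213

∂h/∂x = 4*x*y
∂h/∂y = 2*x^2 + 9*y^2
∇h at (-1, -3) = (12, 83)
∇h · b = (12)(3) + (83)(-3) = -213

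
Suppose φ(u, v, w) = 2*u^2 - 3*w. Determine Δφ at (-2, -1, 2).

∂²φ/∂u² = 4
∂²φ/∂v² = 0
∂²φ/∂w² = 0
∇²φ = 4
At (-2, -1, 2): 4.

4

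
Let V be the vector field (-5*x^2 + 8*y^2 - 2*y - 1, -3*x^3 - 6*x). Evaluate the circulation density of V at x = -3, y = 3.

∂V₂/∂x = -9*x^2 - 6
∂V₁/∂y = 16*y - 2
Scalar curl = -9*x^2 - 16*y - 4
At (-3, 3): -133.

-133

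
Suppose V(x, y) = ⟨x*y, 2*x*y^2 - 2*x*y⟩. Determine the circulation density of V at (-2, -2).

14

∂V₂/∂x = 2*y^2 - 2*y
∂V₁/∂y = x
Scalar curl = -x + 2*y^2 - 2*y
At (-2, -2): 14.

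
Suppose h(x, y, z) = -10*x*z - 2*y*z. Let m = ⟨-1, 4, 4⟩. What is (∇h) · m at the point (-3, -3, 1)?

∂h/∂x = -10*z
∂h/∂y = -2*z
∂h/∂z = -10*x - 2*y
∇h at (-3, -3, 1) = (-10, -2, 36)
∇h · m = (-10)(-1) + (-2)(4) + (36)(4) = 146

146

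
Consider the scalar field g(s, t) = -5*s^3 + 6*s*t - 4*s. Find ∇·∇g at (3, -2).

-90

∂²g/∂s² = -30*s
∂²g/∂t² = 0
∇²g = -30*s
At (3, -2): -90.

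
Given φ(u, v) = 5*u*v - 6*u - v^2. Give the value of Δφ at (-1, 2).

∂²φ/∂u² = 0
∂²φ/∂v² = -2
∇²φ = -2
At (-1, 2): -2.

-2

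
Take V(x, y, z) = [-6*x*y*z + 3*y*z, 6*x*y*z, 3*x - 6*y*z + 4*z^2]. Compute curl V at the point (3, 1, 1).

(∇×V)₁ = ∂V₃/∂y − ∂V₂/∂z = -6*x*y - 6*z
(∇×V)₂ = ∂V₁/∂z − ∂V₃/∂x = -6*x*y + 3*y - 3
(∇×V)₃ = ∂V₂/∂x − ∂V₁/∂y = 6*x*z + 6*y*z - 3*z
∇×V = (-6*x*y - 6*z, -6*x*y + 3*y - 3, 6*x*z + 6*y*z - 3*z)
At (3, 1, 1): (-24, -18, 21).

(-24, -18, 21)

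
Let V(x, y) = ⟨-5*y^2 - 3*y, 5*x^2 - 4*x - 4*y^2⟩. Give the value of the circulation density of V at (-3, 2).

-11

∂V₂/∂x = 10*x - 4
∂V₁/∂y = -10*y - 3
Scalar curl = 10*x + 10*y - 1
At (-3, 2): -11.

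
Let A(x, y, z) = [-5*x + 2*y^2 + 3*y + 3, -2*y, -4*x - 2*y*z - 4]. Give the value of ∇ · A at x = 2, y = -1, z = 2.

-5

∂A₁/∂x = -5
∂A₂/∂y = -2
∂A₃/∂z = -2*y
∇·A = -2*y - 7
At (2, -1, 2): -5.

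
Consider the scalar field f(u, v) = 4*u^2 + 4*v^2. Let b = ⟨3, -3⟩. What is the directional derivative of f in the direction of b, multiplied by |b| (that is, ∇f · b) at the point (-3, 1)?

-96

∂f/∂u = 8*u
∂f/∂v = 8*v
∇f at (-3, 1) = (-24, 8)
∇f · b = (-24)(3) + (8)(-3) = -96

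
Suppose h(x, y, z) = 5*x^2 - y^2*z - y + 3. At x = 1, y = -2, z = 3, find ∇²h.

4

∂²h/∂x² = 10
∂²h/∂y² = -2*z
∂²h/∂z² = 0
∇²h = -2*z + 10
At (1, -2, 3): 4.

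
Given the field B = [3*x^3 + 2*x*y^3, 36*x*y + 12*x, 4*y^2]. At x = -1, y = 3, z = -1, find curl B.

(∇×B)₁ = ∂B₃/∂y − ∂B₂/∂z = 8*y
(∇×B)₂ = ∂B₁/∂z − ∂B₃/∂x = 0
(∇×B)₃ = ∂B₂/∂x − ∂B₁/∂y = -6*x*y^2 + 36*y + 12
∇×B = (8*y, 0, -6*x*y^2 + 36*y + 12)
At (-1, 3, -1): (24, 0, 174).

(24, 0, 174)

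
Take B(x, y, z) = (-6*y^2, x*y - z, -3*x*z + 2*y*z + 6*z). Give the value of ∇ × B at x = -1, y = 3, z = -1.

(∇×B)₁ = ∂B₃/∂y − ∂B₂/∂z = 2*z + 1
(∇×B)₂ = ∂B₁/∂z − ∂B₃/∂x = 3*z
(∇×B)₃ = ∂B₂/∂x − ∂B₁/∂y = 13*y
∇×B = (2*z + 1, 3*z, 13*y)
At (-1, 3, -1): (-1, -3, 39).

(-1, -3, 39)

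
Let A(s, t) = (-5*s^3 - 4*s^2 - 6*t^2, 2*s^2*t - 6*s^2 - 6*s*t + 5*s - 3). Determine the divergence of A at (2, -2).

-80

∂A₁/∂s = -15*s^2 - 8*s
∂A₂/∂t = 2*s^2 - 6*s
∇·A = -13*s^2 - 14*s
At (2, -2): -80.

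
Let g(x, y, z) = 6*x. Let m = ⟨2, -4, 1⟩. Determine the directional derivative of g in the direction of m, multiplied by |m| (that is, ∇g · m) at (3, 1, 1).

∂g/∂x = 6
∂g/∂y = 0
∂g/∂z = 0
∇g at (3, 1, 1) = (6, 0, 0)
∇g · m = (6)(2) + (0)(-4) + (0)(1) = 12

12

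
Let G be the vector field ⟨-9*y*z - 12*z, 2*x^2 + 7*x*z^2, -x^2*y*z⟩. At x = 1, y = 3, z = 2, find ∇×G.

(-30, -27, 50)

(∇×G)₁ = ∂G₃/∂y − ∂G₂/∂z = -x^2*z - 14*x*z
(∇×G)₂ = ∂G₁/∂z − ∂G₃/∂x = 2*x*y*z - 9*y - 12
(∇×G)₃ = ∂G₂/∂x − ∂G₁/∂y = 4*x + 7*z^2 + 9*z
∇×G = (-x^2*z - 14*x*z, 2*x*y*z - 9*y - 12, 4*x + 7*z^2 + 9*z)
At (1, 3, 2): (-30, -27, 50).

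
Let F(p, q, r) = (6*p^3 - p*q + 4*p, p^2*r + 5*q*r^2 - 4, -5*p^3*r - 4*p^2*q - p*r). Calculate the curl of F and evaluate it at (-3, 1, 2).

(-65, 248, -15)

(∇×F)₁ = ∂F₃/∂q − ∂F₂/∂r = -5*p^2 - 10*q*r
(∇×F)₂ = ∂F₁/∂r − ∂F₃/∂p = 15*p^2*r + 8*p*q + r
(∇×F)₃ = ∂F₂/∂p − ∂F₁/∂q = 2*p*r + p
∇×F = (-5*p^2 - 10*q*r, 15*p^2*r + 8*p*q + r, 2*p*r + p)
At (-3, 1, 2): (-65, 248, -15).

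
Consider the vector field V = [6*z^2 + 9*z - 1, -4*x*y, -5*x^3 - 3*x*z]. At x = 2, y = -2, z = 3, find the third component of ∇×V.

8

(∇×V)_3 = ∂V₂/∂x − ∂V₁/∂y
= -4*y − (0)
= -4*y
At (2, -2, 3): 8.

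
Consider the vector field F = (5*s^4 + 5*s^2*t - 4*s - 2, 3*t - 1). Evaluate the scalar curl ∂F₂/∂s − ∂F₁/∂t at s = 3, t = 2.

∂F₂/∂s = 0
∂F₁/∂t = 5*s^2
Scalar curl = -5*s^2
At (3, 2): -45.

-45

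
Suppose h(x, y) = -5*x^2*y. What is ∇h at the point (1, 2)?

(-20, -5)

∂h/∂x = -10*x*y
∂h/∂y = -5*x^2
∇h = (-10*x*y, -5*x^2)
At (1, 2): (-20, -5).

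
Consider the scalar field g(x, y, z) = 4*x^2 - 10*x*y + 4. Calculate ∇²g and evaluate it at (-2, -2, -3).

∂²g/∂x² = 8
∂²g/∂y² = 0
∂²g/∂z² = 0
∇²g = 8
At (-2, -2, -3): 8.

8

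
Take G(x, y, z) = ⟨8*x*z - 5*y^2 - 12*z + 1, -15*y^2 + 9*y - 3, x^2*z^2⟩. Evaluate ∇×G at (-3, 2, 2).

(∇×G)₁ = ∂G₃/∂y − ∂G₂/∂z = 0
(∇×G)₂ = ∂G₁/∂z − ∂G₃/∂x = -2*x*z^2 + 8*x - 12
(∇×G)₃ = ∂G₂/∂x − ∂G₁/∂y = 10*y
∇×G = (0, -2*x*z^2 + 8*x - 12, 10*y)
At (-3, 2, 2): (0, -12, 20).

(0, -12, 20)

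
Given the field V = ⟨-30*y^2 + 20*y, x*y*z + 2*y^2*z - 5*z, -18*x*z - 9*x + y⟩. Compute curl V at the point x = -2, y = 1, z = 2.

(∇×V)₁ = ∂V₃/∂y − ∂V₂/∂z = -x*y - 2*y^2 + 6
(∇×V)₂ = ∂V₁/∂z − ∂V₃/∂x = 18*z + 9
(∇×V)₃ = ∂V₂/∂x − ∂V₁/∂y = y*z + 60*y - 20
∇×V = (-x*y - 2*y^2 + 6, 18*z + 9, y*z + 60*y - 20)
At (-2, 1, 2): (6, 45, 42).

(6, 45, 42)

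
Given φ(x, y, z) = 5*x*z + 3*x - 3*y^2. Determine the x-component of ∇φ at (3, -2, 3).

(∇φ)_1 = ∂φ/∂x = 5*z + 3
At (3, -2, 3): 18.

18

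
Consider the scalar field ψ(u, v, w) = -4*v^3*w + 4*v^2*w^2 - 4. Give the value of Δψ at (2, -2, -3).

-40

∂²ψ/∂u² = 0
∂²ψ/∂v² = 8*w*(-3*v + w)
∂²ψ/∂w² = 8*v^2
∇²ψ = 8*v^2 - 24*v*w + 8*w^2
At (2, -2, -3): -40.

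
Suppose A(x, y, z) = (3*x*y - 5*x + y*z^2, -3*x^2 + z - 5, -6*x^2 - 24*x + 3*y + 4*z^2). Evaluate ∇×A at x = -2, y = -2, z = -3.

(∇×A)₁ = ∂A₃/∂y − ∂A₂/∂z = 2
(∇×A)₂ = ∂A₁/∂z − ∂A₃/∂x = 12*x + 2*y*z + 24
(∇×A)₃ = ∂A₂/∂x − ∂A₁/∂y = -9*x - z^2
∇×A = (2, 12*x + 2*y*z + 24, -9*x - z^2)
At (-2, -2, -3): (2, 12, 9).

(2, 12, 9)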